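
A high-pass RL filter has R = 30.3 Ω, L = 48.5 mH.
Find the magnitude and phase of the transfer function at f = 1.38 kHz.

Step 1 — Angular frequency: ω = 2π·1380 = 8671 rad/s.
Step 2 — Transfer function: H(jω) = jωL/(R + jωL).
Step 3 — Numerator jωL = j·420.5; denominator R + jωL = 30.3 + j420.5.
Step 4 — H = 0.9948 + j0.07168.
Step 5 — Magnitude: |H| = 0.9974 (-0.0 dB); phase: φ = 4.1°.

|H| = 0.9974 (-0.0 dB), φ = 4.1°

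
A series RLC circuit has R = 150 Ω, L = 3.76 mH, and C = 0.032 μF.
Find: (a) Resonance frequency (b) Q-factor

Step 1 — Resonance condition Im(Z)=0 gives ω₀ = 1/√(LC).
Step 2 — ω₀ = 1/√(0.00376·3.2e-08) = 9.117e+04 rad/s.
Step 3 — f₀ = ω₀/(2π) = 1.451e+04 Hz.
Step 4 — Series Q: Q = ω₀L/R = 9.117e+04·0.00376/150 = 2.285.

(a) f₀ = 1.451e+04 Hz  (b) Q = 2.285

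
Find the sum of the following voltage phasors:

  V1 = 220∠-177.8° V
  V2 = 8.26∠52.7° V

Step 1 — Convert each phasor to rectangular form:
  V1 = 220·(cos(-177.8°) + j·sin(-177.8°)) = -219.8 - j8.445 V
  V2 = 8.26·(cos(52.7°) + j·sin(52.7°)) = 5.005 + j6.571 V
Step 2 — Sum components: V_total = -214.8 - j1.875 V.
Step 3 — Convert to polar: |V_total| = 214.8 V, ∠V_total = -179.5°.

V_total = 214.8∠-179.5° V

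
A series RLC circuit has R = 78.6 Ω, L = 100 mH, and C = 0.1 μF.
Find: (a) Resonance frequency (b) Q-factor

Step 1 — Resonance condition Im(Z)=0 gives ω₀ = 1/√(LC).
Step 2 — ω₀ = 1/√(0.1·1e-07) = 1e+04 rad/s.
Step 3 — f₀ = ω₀/(2π) = 1592 Hz.
Step 4 — Series Q: Q = ω₀L/R = 1e+04·0.1/78.6 = 12.72.

(a) f₀ = 1592 Hz  (b) Q = 12.72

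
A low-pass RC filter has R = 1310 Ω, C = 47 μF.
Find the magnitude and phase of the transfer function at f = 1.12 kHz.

Step 1 — Angular frequency: ω = 2π·1120 = 7037 rad/s.
Step 2 — Transfer function: H(jω) = 1/(1 + jωRC).
Step 3 — Denominator: 1 + jωRC = 1 + j·7037·1310·4.7e-05 = 1 + j433.3.
Step 4 — H = 5.327e-06 - j0.002308.
Step 5 — Magnitude: |H| = 0.002308 (-52.7 dB); phase: φ = -89.9°.

|H| = 0.002308 (-52.7 dB), φ = -89.9°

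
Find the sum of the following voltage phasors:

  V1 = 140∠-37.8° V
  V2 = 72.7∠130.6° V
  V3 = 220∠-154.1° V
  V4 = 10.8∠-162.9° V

Step 1 — Convert each phasor to rectangular form:
  V1 = 140·(cos(-37.8°) + j·sin(-37.8°)) = 110.6 - j85.81 V
  V2 = 72.7·(cos(130.6°) + j·sin(130.6°)) = -47.31 + j55.2 V
  V3 = 220·(cos(-154.1°) + j·sin(-154.1°)) = -197.9 - j96.1 V
  V4 = 10.8·(cos(-162.9°) + j·sin(-162.9°)) = -10.32 - j3.176 V
Step 2 — Sum components: V_total = -144.9 - j129.9 V.
Step 3 — Convert to polar: |V_total| = 194.6 V, ∠V_total = -138.1°.

V_total = 194.6∠-138.1° V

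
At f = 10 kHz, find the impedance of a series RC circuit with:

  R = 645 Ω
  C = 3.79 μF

Step 1 — Angular frequency: ω = 2π·f = 2π·1e+04 = 6.283e+04 rad/s.
Step 2 — Component impedances:
  R: Z = R = 645 Ω
  C: Z = 1/(jωC) = -j/(ω·C) = 0 - j4.199 Ω
Step 3 — Series combination: Z_total = R + C = 645 - j4.199 Ω = 645∠-0.4° Ω.

Z = 645 - j4.199 Ω = 645∠-0.4° Ω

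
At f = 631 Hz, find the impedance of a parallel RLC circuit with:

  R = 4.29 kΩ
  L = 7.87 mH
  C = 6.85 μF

Step 1 — Angular frequency: ω = 2π·f = 2π·631 = 3965 rad/s.
Step 2 — Component impedances:
  R: Z = R = 4290 Ω
  L: Z = jωL = j·3965·0.00787 = 0 + j31.2 Ω
  C: Z = 1/(jωC) = -j/(ω·C) = 0 - j36.82 Ω
Step 3 — Parallel combination: 1/Z_total = 1/R + 1/L + 1/C; Z_total = 9.722 + j204 Ω = 204.2∠87.3° Ω.

Z = 9.722 + j204 Ω = 204.2∠87.3° Ω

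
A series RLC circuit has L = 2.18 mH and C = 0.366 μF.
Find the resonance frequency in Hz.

Step 1 — Resonance condition Im(Z)=0 gives ω₀ = 1/√(LC).
Step 2 — ω₀ = 1/√(0.00218·3.66e-07) = 3.54e+04 rad/s.
Step 3 — f₀ = ω₀/(2π) = 5634 Hz.

f₀ = 5634 Hz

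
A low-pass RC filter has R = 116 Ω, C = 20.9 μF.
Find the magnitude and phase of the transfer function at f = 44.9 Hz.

Step 1 — Angular frequency: ω = 2π·44.9 = 282.1 rad/s.
Step 2 — Transfer function: H(jω) = 1/(1 + jωRC).
Step 3 — Denominator: 1 + jωRC = 1 + j·282.1·116·2.09e-05 = 1 + j0.684.
Step 4 — H = 0.6813 - j0.466.
Step 5 — Magnitude: |H| = 0.8254 (-1.7 dB); phase: φ = -34.4°.

|H| = 0.8254 (-1.7 dB), φ = -34.4°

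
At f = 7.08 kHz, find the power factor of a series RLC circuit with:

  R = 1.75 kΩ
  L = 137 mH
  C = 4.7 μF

Step 1 — Angular frequency: ω = 2π·f = 2π·7080 = 4.448e+04 rad/s.
Step 2 — Component impedances:
  R: Z = R = 1750 Ω
  L: Z = jωL = j·4.448e+04·0.137 = 0 + j6094 Ω
  C: Z = 1/(jωC) = -j/(ω·C) = 0 - j4.783 Ω
Step 3 — Series combination: Z_total = R + L + C = 1750 + j6090 Ω = 6336∠74.0° Ω.
Step 4 — Power factor: PF = cos(φ) = Re(Z)/|Z| = 1750/6336 = 0.2762.
Step 5 — Type: Im(Z) = 6090 ⇒ lagging (phase φ = 74.0°).

PF = 0.2762 (lagging, φ = 74.0°)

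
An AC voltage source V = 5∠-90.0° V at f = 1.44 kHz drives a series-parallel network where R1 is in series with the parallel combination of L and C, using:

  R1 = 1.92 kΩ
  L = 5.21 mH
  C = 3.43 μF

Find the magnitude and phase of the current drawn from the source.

Step 1 — Angular frequency: ω = 2π·f = 2π·1440 = 9048 rad/s.
Step 2 — Component impedances:
  R1: Z = R = 1920 Ω
  L: Z = jωL = j·9048·0.00521 = 0 + j47.14 Ω
  C: Z = 1/(jωC) = -j/(ω·C) = 0 - j32.22 Ω
Step 3 — Parallel branch: L || C = 1/(1/L + 1/C) = 0 - j101.8 Ω.
Step 4 — Series with R1: Z_total = R1 + (L || C) = 1920 - j101.8 Ω = 1923∠-3.0° Ω.
Step 5 — Source phasor: V = 5∠-90.0° V = 0 - j5 V.
Step 6 — Ohm's law: I = V / Z_total = (0 - j5) / (1920 - j101.8) = 0.0001377 - j0.002597 A.
Step 7 — Convert to polar: |I| = 0.002601 A, ∠I = -87.0°.

I = 0.002601∠-87.0° A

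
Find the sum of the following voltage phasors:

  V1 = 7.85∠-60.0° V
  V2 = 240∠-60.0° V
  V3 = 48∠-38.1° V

Step 1 — Convert each phasor to rectangular form:
  V1 = 7.85·(cos(-60.0°) + j·sin(-60.0°)) = 3.925 - j6.798 V
  V2 = 240·(cos(-60.0°) + j·sin(-60.0°)) = 120 - j207.8 V
  V3 = 48·(cos(-38.1°) + j·sin(-38.1°)) = 37.77 - j29.62 V
Step 2 — Sum components: V_total = 161.7 - j244.3 V.
Step 3 — Convert to polar: |V_total| = 292.9 V, ∠V_total = -56.5°.

V_total = 292.9∠-56.5° V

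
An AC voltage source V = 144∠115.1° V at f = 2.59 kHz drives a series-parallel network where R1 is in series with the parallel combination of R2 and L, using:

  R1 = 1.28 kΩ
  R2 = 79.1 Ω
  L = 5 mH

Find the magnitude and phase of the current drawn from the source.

Step 1 — Angular frequency: ω = 2π·f = 2π·2590 = 1.627e+04 rad/s.
Step 2 — Component impedances:
  R1: Z = R = 1280 Ω
  R2: Z = R = 79.1 Ω
  L: Z = jωL = j·1.627e+04·0.005 = 0 + j81.37 Ω
Step 3 — Parallel branch: R2 || L = 1/(1/R2 + 1/L) = 40.67 + j39.53 Ω.
Step 4 — Series with R1: Z_total = R1 + (R2 || L) = 1321 + j39.53 Ω = 1321∠1.7° Ω.
Step 5 — Source phasor: V = 144∠115.1° V = -61.08 + j130.4 V.
Step 6 — Ohm's law: I = V / Z_total = (-61.08 + j130.4) / (1321 + j39.53) = -0.04326 + j0.1 A.
Step 7 — Convert to polar: |I| = 0.109 A, ∠I = 113.4°.

I = 0.109∠113.4° A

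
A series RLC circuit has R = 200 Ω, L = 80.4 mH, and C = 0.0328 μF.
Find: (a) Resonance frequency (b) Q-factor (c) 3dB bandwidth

Step 1 — Resonance: ω₀ = 1/√(LC) = 1/√(0.0804·3.28e-08) = 1.947e+04 rad/s.
Step 2 — f₀ = ω₀/(2π) = 3099 Hz.
Step 3 — Series Q: Q = ω₀L/R = 1.947e+04·0.0804/200 = 7.828.
Step 4 — Bandwidth: Δω = ω₀/Q = 2488 rad/s; BW = Δω/(2π) = 395.9 Hz.

(a) f₀ = 3099 Hz  (b) Q = 7.828  (c) BW = 395.9 Hz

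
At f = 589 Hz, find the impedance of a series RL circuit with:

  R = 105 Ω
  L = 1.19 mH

Step 1 — Angular frequency: ω = 2π·f = 2π·589 = 3701 rad/s.
Step 2 — Component impedances:
  R: Z = R = 105 Ω
  L: Z = jωL = j·3701·0.00119 = 0 + j4.404 Ω
Step 3 — Series combination: Z_total = R + L = 105 + j4.404 Ω = 105.1∠2.4° Ω.

Z = 105 + j4.404 Ω = 105.1∠2.4° Ω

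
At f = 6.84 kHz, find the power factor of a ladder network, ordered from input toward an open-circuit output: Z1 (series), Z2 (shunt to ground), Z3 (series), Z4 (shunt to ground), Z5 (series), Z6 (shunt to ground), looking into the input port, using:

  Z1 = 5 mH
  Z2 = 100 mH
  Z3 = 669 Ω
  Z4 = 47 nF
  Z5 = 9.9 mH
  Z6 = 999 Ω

Step 1 — Angular frequency: ω = 2π·f = 2π·6840 = 4.298e+04 rad/s.
Step 2 — Component impedances:
  Z1: Z = jωL = j·4.298e+04·0.005 = 0 + j214.9 Ω
  Z2: Z = jωL = j·4.298e+04·0.1 = 0 + j4298 Ω
  Z3: Z = R = 669 Ω
  Z4: Z = 1/(jωC) = -j/(ω·C) = 0 - j495.1 Ω
  Z5: Z = jωL = j·4.298e+04·0.0099 = 0 + j425.5 Ω
  Z6: Z = R = 999 Ω
Step 3 — Ladder network (open output): work backward from the far end, alternating series and parallel combinations. Z_in = 1094 - j61.58 Ω = 1095∠-3.2° Ω.
Step 4 — Power factor: PF = cos(φ) = Re(Z)/|Z| = 1093.5/1095.3 = 0.9984.
Step 5 — Type: Im(Z) = -61.58 ⇒ leading (phase φ = -3.2°).

PF = 0.9984 (leading, φ = -3.2°)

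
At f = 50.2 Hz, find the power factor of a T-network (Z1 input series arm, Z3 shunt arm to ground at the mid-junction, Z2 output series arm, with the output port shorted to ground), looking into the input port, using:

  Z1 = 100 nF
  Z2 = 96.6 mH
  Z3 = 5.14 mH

Step 1 — Angular frequency: ω = 2π·f = 2π·50.2 = 315.4 rad/s.
Step 2 — Component impedances:
  Z1: Z = 1/(jωC) = -j/(ω·C) = 0 - j3.17e+04 Ω
  Z2: Z = jωL = j·315.4·0.0966 = 0 + j30.47 Ω
  Z3: Z = jωL = j·315.4·0.00514 = 0 + j1.621 Ω
Step 3 — With the output port shorted to ground, the output series arm Z2 runs from the junction to ground; the shunt arm Z3 also runs from the junction to ground. They appear in parallel: Z3 || Z2 = 0 + j1.539 Ω.
Step 4 — Series with input arm Z1: Z_in = Z1 + (Z3 || Z2) = 0 - j3.17e+04 Ω = 3.17e+04∠-90.0° Ω.
Step 5 — Power factor: PF = cos(φ) = Re(Z)/|Z| = 0/3.17e+04 = 0.
Step 6 — Type: Im(Z) = -3.17e+04 ⇒ leading (phase φ = -90.0°).

PF = 0 (leading, φ = -90.0°)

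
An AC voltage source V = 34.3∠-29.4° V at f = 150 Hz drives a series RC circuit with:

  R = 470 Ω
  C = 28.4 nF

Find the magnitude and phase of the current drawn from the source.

Step 1 — Angular frequency: ω = 2π·f = 2π·150 = 942.5 rad/s.
Step 2 — Component impedances:
  R: Z = R = 470 Ω
  C: Z = 1/(jωC) = -j/(ω·C) = 0 - j3.736e+04 Ω
Step 3 — Series combination: Z_total = R + C = 470 - j3.736e+04 Ω = 3.736e+04∠-89.3° Ω.
Step 4 — Source phasor: V = 34.3∠-29.4° V = 29.88 - j16.84 V.
Step 5 — Ohm's law: I = V / Z_total = (29.88 - j16.84) / (470 - j3.736e+04) = 0.0004607 + j0.0007941 A.
Step 6 — Convert to polar: |I| = 0.000918 A, ∠I = 59.9°.

I = 0.000918∠59.9° A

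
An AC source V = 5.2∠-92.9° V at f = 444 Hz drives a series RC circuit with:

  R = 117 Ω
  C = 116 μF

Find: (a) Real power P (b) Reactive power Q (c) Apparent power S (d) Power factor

Step 1 — Angular frequency: ω = 2π·f = 2π·444 = 2790 rad/s.
Step 2 — Component impedances:
  R: Z = R = 117 Ω
  C: Z = 1/(jωC) = -j/(ω·C) = 0 - j3.09 Ω
Step 3 — Series combination: Z_total = R + C = 117 - j3.09 Ω = 117∠-1.5° Ω.
Step 4 — Source phasor: V = 5.2∠-92.9° V = -0.2631 - j5.193 V.
Step 5 — Current: I = V / Z = -0.001075 - j0.04442 A = 0.04443∠-91.4° A.
Step 6 — Complex power: S = V·I* = 0.231 - j0.0061 VA.
Step 7 — Real power: P = Re(S) = 0.231 W.
Step 8 — Reactive power: Q = Im(S) = -0.0061 VAR.
Step 9 — Apparent power: |S| = 0.231 VA.
Step 10 — Power factor: PF = P/|S| = 0.9997 (leading).

(a) P = 0.231 W  (b) Q = -0.0061 VAR  (c) S = 0.231 VA  (d) PF = 0.9997 (leading)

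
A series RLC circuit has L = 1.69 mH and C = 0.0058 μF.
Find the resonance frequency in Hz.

Step 1 — Resonance condition Im(Z)=0 gives ω₀ = 1/√(LC).
Step 2 — ω₀ = 1/√(0.00169·5.8e-09) = 3.194e+05 rad/s.
Step 3 — f₀ = ω₀/(2π) = 5.083e+04 Hz.

f₀ = 5.083e+04 Hz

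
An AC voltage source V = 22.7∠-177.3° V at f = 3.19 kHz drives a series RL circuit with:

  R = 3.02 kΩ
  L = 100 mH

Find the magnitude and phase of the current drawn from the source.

Step 1 — Angular frequency: ω = 2π·f = 2π·3190 = 2.004e+04 rad/s.
Step 2 — Component impedances:
  R: Z = R = 3020 Ω
  L: Z = jωL = j·2.004e+04·0.1 = 0 + j2004 Ω
Step 3 — Series combination: Z_total = R + L = 3020 + j2004 Ω = 3625∠33.6° Ω.
Step 4 — Source phasor: V = 22.7∠-177.3° V = -22.67 - j1.069 V.
Step 5 — Ohm's law: I = V / Z_total = (-22.67 - j1.069) / (3020 + j2004) = -0.005375 + j0.003214 A.
Step 6 — Convert to polar: |I| = 0.006263 A, ∠I = 149.1°.

I = 0.006263∠149.1° A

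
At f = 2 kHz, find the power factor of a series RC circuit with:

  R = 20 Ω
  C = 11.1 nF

Step 1 — Angular frequency: ω = 2π·f = 2π·2000 = 1.257e+04 rad/s.
Step 2 — Component impedances:
  R: Z = R = 20 Ω
  C: Z = 1/(jωC) = -j/(ω·C) = 0 - j7169 Ω
Step 3 — Series combination: Z_total = R + C = 20 - j7169 Ω = 7169∠-89.8° Ω.
Step 4 — Power factor: PF = cos(φ) = Re(Z)/|Z| = 20/7169 = 0.00279.
Step 5 — Type: Im(Z) = -7169 ⇒ leading (phase φ = -89.8°).

PF = 0.00279 (leading, φ = -89.8°)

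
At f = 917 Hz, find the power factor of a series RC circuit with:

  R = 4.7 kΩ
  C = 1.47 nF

Step 1 — Angular frequency: ω = 2π·f = 2π·917 = 5762 rad/s.
Step 2 — Component impedances:
  R: Z = R = 4700 Ω
  C: Z = 1/(jωC) = -j/(ω·C) = 0 - j1.181e+05 Ω
Step 3 — Series combination: Z_total = R + C = 4700 - j1.181e+05 Ω = 1.182e+05∠-87.7° Ω.
Step 4 — Power factor: PF = cos(φ) = Re(Z)/|Z| = 4700/1.1816e+05 = 0.03978.
Step 5 — Type: Im(Z) = -1.181e+05 ⇒ leading (phase φ = -87.7°).

PF = 0.03978 (leading, φ = -87.7°)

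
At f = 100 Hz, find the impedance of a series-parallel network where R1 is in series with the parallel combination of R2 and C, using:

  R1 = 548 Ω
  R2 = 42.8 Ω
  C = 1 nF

Step 1 — Angular frequency: ω = 2π·f = 2π·100 = 628.3 rad/s.
Step 2 — Component impedances:
  R1: Z = R = 548 Ω
  R2: Z = R = 42.8 Ω
  C: Z = 1/(jωC) = -j/(ω·C) = 0 - j1.592e+06 Ω
Step 3 — Parallel branch: R2 || C = 1/(1/R2 + 1/C) = 42.8 - j0.001151 Ω.
Step 4 — Series with R1: Z_total = R1 + (R2 || C) = 590.8 - j0.001151 Ω = 590.8∠-0.0° Ω.

Z = 590.8 - j0.001151 Ω = 590.8∠-0.0° Ω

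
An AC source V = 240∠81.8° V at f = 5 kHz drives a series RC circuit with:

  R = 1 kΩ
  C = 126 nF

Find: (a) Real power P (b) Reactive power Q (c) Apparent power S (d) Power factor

Step 1 — Angular frequency: ω = 2π·f = 2π·5000 = 3.142e+04 rad/s.
Step 2 — Component impedances:
  R: Z = R = 1000 Ω
  C: Z = 1/(jωC) = -j/(ω·C) = 0 - j252.6 Ω
Step 3 — Series combination: Z_total = R + C = 1000 - j252.6 Ω = 1031∠-14.2° Ω.
Step 4 — Source phasor: V = 240∠81.8° V = 34.23 + j237.5 V.
Step 5 — Current: I = V / Z = -0.02423 + j0.2314 A = 0.2327∠96.0° A.
Step 6 — Complex power: S = V·I* = 54.14 - j13.68 VA.
Step 7 — Real power: P = Re(S) = 54.14 W.
Step 8 — Reactive power: Q = Im(S) = -13.68 VAR.
Step 9 — Apparent power: |S| = 55.85 VA.
Step 10 — Power factor: PF = P/|S| = 0.9695 (leading).

(a) P = 54.14 W  (b) Q = -13.68 VAR  (c) S = 55.85 VA  (d) PF = 0.9695 (leading)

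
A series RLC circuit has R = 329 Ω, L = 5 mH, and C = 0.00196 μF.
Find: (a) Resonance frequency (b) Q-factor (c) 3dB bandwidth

Step 1 — Resonance condition Im(Z)=0 gives ω₀ = 1/√(LC).
Step 2 — ω₀ = 1/√(0.005·1.96e-09) = 3.194e+05 rad/s.
Step 3 — f₀ = ω₀/(2π) = 5.084e+04 Hz.
Step 4 — Series Q: Q = ω₀L/R = 3.194e+05·0.005/329 = 4.855.
Step 5 — 3dB bandwidth: Δω = ω₀/Q = 6.58e+04 rad/s; BW = Δω/(2π) = 1.047e+04 Hz.

(a) f₀ = 5.084e+04 Hz  (b) Q = 4.855  (c) BW = 1.047e+04 Hz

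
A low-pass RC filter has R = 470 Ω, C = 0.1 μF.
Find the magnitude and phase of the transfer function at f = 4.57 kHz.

Step 1 — Angular frequency: ω = 2π·4570 = 2.871e+04 rad/s.
Step 2 — Transfer function: H(jω) = 1/(1 + jωRC).
Step 3 — Denominator: 1 + jωRC = 1 + j·2.871e+04·470·1e-07 = 1 + j1.35.
Step 4 — H = 0.3544 - j0.4783.
Step 5 — Magnitude: |H| = 0.5954 (-4.5 dB); phase: φ = -53.5°.

|H| = 0.5954 (-4.5 dB), φ = -53.5°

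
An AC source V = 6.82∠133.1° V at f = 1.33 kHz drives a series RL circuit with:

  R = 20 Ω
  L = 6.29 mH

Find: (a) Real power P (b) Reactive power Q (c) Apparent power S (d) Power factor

Step 1 — Angular frequency: ω = 2π·f = 2π·1330 = 8357 rad/s.
Step 2 — Component impedances:
  R: Z = R = 20 Ω
  L: Z = jωL = j·8357·0.00629 = 0 + j52.56 Ω
Step 3 — Series combination: Z_total = R + L = 20 + j52.56 Ω = 56.24∠69.2° Ω.
Step 4 — Source phasor: V = 6.82∠133.1° V = -4.66 + j4.98 V.
Step 5 — Current: I = V / Z = 0.05329 + j0.1089 A = 0.1213∠63.9° A.
Step 6 — Complex power: S = V·I* = 0.2941 + j0.773 VA.
Step 7 — Real power: P = Re(S) = 0.2941 W.
Step 8 — Reactive power: Q = Im(S) = 0.773 VAR.
Step 9 — Apparent power: |S| = 0.827 VA.
Step 10 — Power factor: PF = P/|S| = 0.3556 (lagging).

(a) P = 0.2941 W  (b) Q = 0.773 VAR  (c) S = 0.827 VA  (d) PF = 0.3556 (lagging)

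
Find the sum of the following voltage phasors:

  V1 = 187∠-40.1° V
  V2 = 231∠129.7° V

Step 1 — Convert each phasor to rectangular form:
  V1 = 187·(cos(-40.1°) + j·sin(-40.1°)) = 143 - j120.5 V
  V2 = 231·(cos(129.7°) + j·sin(129.7°)) = -147.6 + j177.7 V
Step 2 — Sum components: V_total = -4.515 + j57.28 V.
Step 3 — Convert to polar: |V_total| = 57.46 V, ∠V_total = 94.5°.

V_total = 57.46∠94.5° V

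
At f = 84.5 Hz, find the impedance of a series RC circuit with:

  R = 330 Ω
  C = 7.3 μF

Step 1 — Angular frequency: ω = 2π·f = 2π·84.5 = 530.9 rad/s.
Step 2 — Component impedances:
  R: Z = R = 330 Ω
  C: Z = 1/(jωC) = -j/(ω·C) = 0 - j258 Ω
Step 3 — Series combination: Z_total = R + C = 330 - j258 Ω = 418.9∠-38.0° Ω.

Z = 330 - j258 Ω = 418.9∠-38.0° Ω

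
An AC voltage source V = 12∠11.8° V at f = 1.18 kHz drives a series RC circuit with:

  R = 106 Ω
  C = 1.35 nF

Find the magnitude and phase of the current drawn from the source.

Step 1 — Angular frequency: ω = 2π·f = 2π·1180 = 7414 rad/s.
Step 2 — Component impedances:
  R: Z = R = 106 Ω
  C: Z = 1/(jωC) = -j/(ω·C) = 0 - j9.991e+04 Ω
Step 3 — Series combination: Z_total = R + C = 106 - j9.991e+04 Ω = 9.991e+04∠-89.9° Ω.
Step 4 — Source phasor: V = 12∠11.8° V = 11.75 + j2.454 V.
Step 5 — Ohm's law: I = V / Z_total = (11.75 + j2.454) / (106 - j9.991e+04) = -2.444e-05 + j0.0001176 A.
Step 6 — Convert to polar: |I| = 0.0001201 A, ∠I = 101.7°.

I = 0.0001201∠101.7° A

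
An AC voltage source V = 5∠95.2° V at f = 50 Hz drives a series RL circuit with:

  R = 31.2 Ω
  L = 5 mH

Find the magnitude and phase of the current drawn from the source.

Step 1 — Angular frequency: ω = 2π·f = 2π·50 = 314.2 rad/s.
Step 2 — Component impedances:
  R: Z = R = 31.2 Ω
  L: Z = jωL = j·314.2·0.005 = 0 + j1.571 Ω
Step 3 — Series combination: Z_total = R + L = 31.2 + j1.571 Ω = 31.24∠2.9° Ω.
Step 4 — Source phasor: V = 5∠95.2° V = -0.4532 + j4.979 V.
Step 5 — Ohm's law: I = V / Z_total = (-0.4532 + j4.979) / (31.2 + j1.571) = -0.006473 + j0.1599 A.
Step 6 — Convert to polar: |I| = 0.1601 A, ∠I = 92.3°.

I = 0.1601∠92.3° A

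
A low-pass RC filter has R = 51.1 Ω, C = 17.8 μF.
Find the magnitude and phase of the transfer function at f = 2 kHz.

Step 1 — Angular frequency: ω = 2π·2000 = 1.257e+04 rad/s.
Step 2 — Transfer function: H(jω) = 1/(1 + jωRC).
Step 3 — Denominator: 1 + jωRC = 1 + j·1.257e+04·51.1·1.78e-05 = 1 + j11.43.
Step 4 — H = 0.007596 - j0.08682.
Step 5 — Magnitude: |H| = 0.08716 (-21.2 dB); phase: φ = -85.0°.

|H| = 0.08716 (-21.2 dB), φ = -85.0°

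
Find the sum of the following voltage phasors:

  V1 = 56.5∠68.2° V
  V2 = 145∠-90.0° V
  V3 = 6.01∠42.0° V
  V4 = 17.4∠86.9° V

Step 1 — Convert each phasor to rectangular form:
  V1 = 56.5·(cos(68.2°) + j·sin(68.2°)) = 20.98 + j52.46 V
  V2 = 145·(cos(-90.0°) + j·sin(-90.0°)) = 0 - j145 V
  V3 = 6.01·(cos(42.0°) + j·sin(42.0°)) = 4.466 + j4.021 V
  V4 = 17.4·(cos(86.9°) + j·sin(86.9°)) = 0.941 + j17.37 V
Step 2 — Sum components: V_total = 26.39 - j71.14 V.
Step 3 — Convert to polar: |V_total| = 75.88 V, ∠V_total = -69.6°.

V_total = 75.88∠-69.6° V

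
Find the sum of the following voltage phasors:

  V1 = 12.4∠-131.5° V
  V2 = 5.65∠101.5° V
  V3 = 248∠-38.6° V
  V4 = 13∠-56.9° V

Step 1 — Convert each phasor to rectangular form:
  V1 = 12.4·(cos(-131.5°) + j·sin(-131.5°)) = -8.216 - j9.287 V
  V2 = 5.65·(cos(101.5°) + j·sin(101.5°)) = -1.126 + j5.537 V
  V3 = 248·(cos(-38.6°) + j·sin(-38.6°)) = 193.8 - j154.7 V
  V4 = 13·(cos(-56.9°) + j·sin(-56.9°)) = 7.099 - j10.89 V
Step 2 — Sum components: V_total = 191.6 - j169.4 V.
Step 3 — Convert to polar: |V_total| = 255.7 V, ∠V_total = -41.5°.

V_total = 255.7∠-41.5° V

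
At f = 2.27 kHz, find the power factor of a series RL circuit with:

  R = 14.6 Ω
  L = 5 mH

Step 1 — Angular frequency: ω = 2π·f = 2π·2270 = 1.426e+04 rad/s.
Step 2 — Component impedances:
  R: Z = R = 14.6 Ω
  L: Z = jωL = j·1.426e+04·0.005 = 0 + j71.31 Ω
Step 3 — Series combination: Z_total = R + L = 14.6 + j71.31 Ω = 72.79∠78.4° Ω.
Step 4 — Power factor: PF = cos(φ) = Re(Z)/|Z| = 14.6/72.79 = 0.2006.
Step 5 — Type: Im(Z) = 71.31 ⇒ lagging (phase φ = 78.4°).

PF = 0.2006 (lagging, φ = 78.4°)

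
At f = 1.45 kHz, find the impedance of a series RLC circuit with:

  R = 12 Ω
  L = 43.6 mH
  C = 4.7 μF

Step 1 — Angular frequency: ω = 2π·f = 2π·1450 = 9111 rad/s.
Step 2 — Component impedances:
  R: Z = R = 12 Ω
  L: Z = jωL = j·9111·0.0436 = 0 + j397.2 Ω
  C: Z = 1/(jωC) = -j/(ω·C) = 0 - j23.35 Ω
Step 3 — Series combination: Z_total = R + L + C = 12 + j373.9 Ω = 374.1∠88.2° Ω.

Z = 12 + j373.9 Ω = 374.1∠88.2° Ω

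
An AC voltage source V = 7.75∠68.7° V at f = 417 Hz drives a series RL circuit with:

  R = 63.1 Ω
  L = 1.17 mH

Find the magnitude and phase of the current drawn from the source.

Step 1 — Angular frequency: ω = 2π·f = 2π·417 = 2620 rad/s.
Step 2 — Component impedances:
  R: Z = R = 63.1 Ω
  L: Z = jωL = j·2620·0.00117 = 0 + j3.066 Ω
Step 3 — Series combination: Z_total = R + L = 63.1 + j3.066 Ω = 63.17∠2.8° Ω.
Step 4 — Source phasor: V = 7.75∠68.7° V = 2.815 + j7.221 V.
Step 5 — Ohm's law: I = V / Z_total = (2.815 + j7.221) / (63.1 + j3.066) = 0.05006 + j0.112 A.
Step 6 — Convert to polar: |I| = 0.1227 A, ∠I = 65.9°.

I = 0.1227∠65.9° A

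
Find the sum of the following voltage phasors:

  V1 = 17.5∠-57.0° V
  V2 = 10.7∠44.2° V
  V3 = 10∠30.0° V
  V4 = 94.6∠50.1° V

Step 1 — Convert each phasor to rectangular form:
  V1 = 17.5·(cos(-57.0°) + j·sin(-57.0°)) = 9.531 - j14.68 V
  V2 = 10.7·(cos(44.2°) + j·sin(44.2°)) = 7.671 + j7.46 V
  V3 = 10·(cos(30.0°) + j·sin(30.0°)) = 8.66 + j5 V
  V4 = 94.6·(cos(50.1°) + j·sin(50.1°)) = 60.68 + j72.57 V
Step 2 — Sum components: V_total = 86.54 + j70.36 V.
Step 3 — Convert to polar: |V_total| = 111.5 V, ∠V_total = 39.1°.

V_total = 111.5∠39.1° V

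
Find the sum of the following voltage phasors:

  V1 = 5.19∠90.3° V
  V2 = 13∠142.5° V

Step 1 — Convert each phasor to rectangular form:
  V1 = 5.19·(cos(90.3°) + j·sin(90.3°)) = -0.02717 + j5.19 V
  V2 = 13·(cos(142.5°) + j·sin(142.5°)) = -10.31 + j7.914 V
Step 2 — Sum components: V_total = -10.34 + j13.1 V.
Step 3 — Convert to polar: |V_total| = 16.69 V, ∠V_total = 128.3°.

V_total = 16.69∠128.3° V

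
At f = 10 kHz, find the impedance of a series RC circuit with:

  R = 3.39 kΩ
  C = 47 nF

Step 1 — Angular frequency: ω = 2π·f = 2π·1e+04 = 6.283e+04 rad/s.
Step 2 — Component impedances:
  R: Z = R = 3390 Ω
  C: Z = 1/(jωC) = -j/(ω·C) = 0 - j338.6 Ω
Step 3 — Series combination: Z_total = R + C = 3390 - j338.6 Ω = 3407∠-5.7° Ω.

Z = 3390 - j338.6 Ω = 3407∠-5.7° Ω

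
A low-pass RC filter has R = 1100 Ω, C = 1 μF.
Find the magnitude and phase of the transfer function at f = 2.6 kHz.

Step 1 — Angular frequency: ω = 2π·2600 = 1.634e+04 rad/s.
Step 2 — Transfer function: H(jω) = 1/(1 + jωRC).
Step 3 — Denominator: 1 + jωRC = 1 + j·1.634e+04·1100·1e-06 = 1 + j17.97.
Step 4 — H = 0.003087 - j0.05548.
Step 5 — Magnitude: |H| = 0.05556 (-25.1 dB); phase: φ = -86.8°.

|H| = 0.05556 (-25.1 dB), φ = -86.8°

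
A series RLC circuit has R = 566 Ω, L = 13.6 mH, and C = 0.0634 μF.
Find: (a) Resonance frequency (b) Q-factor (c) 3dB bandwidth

Step 1 — Resonance: ω₀ = 1/√(LC) = 1/√(0.0136·6.34e-08) = 3.406e+04 rad/s.
Step 2 — f₀ = ω₀/(2π) = 5420 Hz.
Step 3 — Series Q: Q = ω₀L/R = 3.406e+04·0.0136/566 = 0.8183.
Step 4 — Bandwidth: Δω = ω₀/Q = 4.162e+04 rad/s; BW = Δω/(2π) = 6624 Hz.

(a) f₀ = 5420 Hz  (b) Q = 0.8183  (c) BW = 6624 Hz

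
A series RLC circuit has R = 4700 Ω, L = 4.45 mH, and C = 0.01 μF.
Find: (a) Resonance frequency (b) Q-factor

Step 1 — Resonance condition Im(Z)=0 gives ω₀ = 1/√(LC).
Step 2 — ω₀ = 1/√(0.00445·1e-08) = 1.499e+05 rad/s.
Step 3 — f₀ = ω₀/(2π) = 2.386e+04 Hz.
Step 4 — Series Q: Q = ω₀L/R = 1.499e+05·0.00445/4700 = 0.1419.

(a) f₀ = 2.386e+04 Hz  (b) Q = 0.1419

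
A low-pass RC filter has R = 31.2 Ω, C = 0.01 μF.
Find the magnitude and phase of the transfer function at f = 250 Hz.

Step 1 — Angular frequency: ω = 2π·250 = 1571 rad/s.
Step 2 — Transfer function: H(jω) = 1/(1 + jωRC).
Step 3 — Denominator: 1 + jωRC = 1 + j·1571·31.2·1e-08 = 1 + j0.0004901.
Step 4 — H = 1 - j0.0004901.
Step 5 — Magnitude: |H| = 1 (-0.0 dB); phase: φ = -0.0°.

|H| = 1 (-0.0 dB), φ = -0.0°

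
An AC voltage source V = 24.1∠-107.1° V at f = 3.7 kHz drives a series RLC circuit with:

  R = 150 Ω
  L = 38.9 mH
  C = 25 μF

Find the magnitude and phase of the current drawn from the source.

Step 1 — Angular frequency: ω = 2π·f = 2π·3700 = 2.325e+04 rad/s.
Step 2 — Component impedances:
  R: Z = R = 150 Ω
  L: Z = jωL = j·2.325e+04·0.0389 = 0 + j904.3 Ω
  C: Z = 1/(jωC) = -j/(ω·C) = 0 - j1.721 Ω
Step 3 — Series combination: Z_total = R + L + C = 150 + j902.6 Ω = 915∠80.6° Ω.
Step 4 — Source phasor: V = 24.1∠-107.1° V = -7.086 - j23.03 V.
Step 5 — Ohm's law: I = V / Z_total = (-7.086 - j23.03) / (150 + j902.6) = -0.0261 + j0.003513 A.
Step 6 — Convert to polar: |I| = 0.02634 A, ∠I = 172.3°.

I = 0.02634∠172.3° A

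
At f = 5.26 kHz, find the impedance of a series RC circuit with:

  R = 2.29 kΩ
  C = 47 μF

Step 1 — Angular frequency: ω = 2π·f = 2π·5260 = 3.305e+04 rad/s.
Step 2 — Component impedances:
  R: Z = R = 2290 Ω
  C: Z = 1/(jωC) = -j/(ω·C) = 0 - j0.6438 Ω
Step 3 — Series combination: Z_total = R + C = 2290 - j0.6438 Ω = 2290∠-0.0° Ω.

Z = 2290 - j0.6438 Ω = 2290∠-0.0° Ω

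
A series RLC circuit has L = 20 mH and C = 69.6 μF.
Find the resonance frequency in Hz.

Step 1 — Resonance condition Im(Z)=0 gives ω₀ = 1/√(LC).
Step 2 — ω₀ = 1/√(0.02·6.96e-05) = 847.6 rad/s.
Step 3 — f₀ = ω₀/(2π) = 134.9 Hz.

f₀ = 134.9 Hz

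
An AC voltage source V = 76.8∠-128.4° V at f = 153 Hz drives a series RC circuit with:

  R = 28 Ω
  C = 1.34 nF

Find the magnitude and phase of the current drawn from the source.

Step 1 — Angular frequency: ω = 2π·f = 2π·153 = 961.3 rad/s.
Step 2 — Component impedances:
  R: Z = R = 28 Ω
  C: Z = 1/(jωC) = -j/(ω·C) = 0 - j7.763e+05 Ω
Step 3 — Series combination: Z_total = R + C = 28 - j7.763e+05 Ω = 7.763e+05∠-90.0° Ω.
Step 4 — Source phasor: V = 76.8∠-128.4° V = -47.7 - j60.19 V.
Step 5 — Ohm's law: I = V / Z_total = (-47.7 - j60.19) / (28 - j7.763e+05) = 7.753e-05 - j6.145e-05 A.
Step 6 — Convert to polar: |I| = 9.893e-05 A, ∠I = -38.4°.

I = 9.893e-05∠-38.4° A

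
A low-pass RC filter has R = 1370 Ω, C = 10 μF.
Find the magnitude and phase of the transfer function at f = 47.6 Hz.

Step 1 — Angular frequency: ω = 2π·47.6 = 299.1 rad/s.
Step 2 — Transfer function: H(jω) = 1/(1 + jωRC).
Step 3 — Denominator: 1 + jωRC = 1 + j·299.1·1370·1e-05 = 1 + j4.097.
Step 4 — H = 0.05622 - j0.2303.
Step 5 — Magnitude: |H| = 0.2371 (-12.5 dB); phase: φ = -76.3°.

|H| = 0.2371 (-12.5 dB), φ = -76.3°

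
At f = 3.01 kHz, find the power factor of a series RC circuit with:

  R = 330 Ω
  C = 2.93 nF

Step 1 — Angular frequency: ω = 2π·f = 2π·3010 = 1.891e+04 rad/s.
Step 2 — Component impedances:
  R: Z = R = 330 Ω
  C: Z = 1/(jωC) = -j/(ω·C) = 0 - j1.805e+04 Ω
Step 3 — Series combination: Z_total = R + C = 330 - j1.805e+04 Ω = 1.805e+04∠-89.0° Ω.
Step 4 — Power factor: PF = cos(φ) = Re(Z)/|Z| = 330/1.805e+04 = 0.01828.
Step 5 — Type: Im(Z) = -1.805e+04 ⇒ leading (phase φ = -89.0°).

PF = 0.01828 (leading, φ = -89.0°)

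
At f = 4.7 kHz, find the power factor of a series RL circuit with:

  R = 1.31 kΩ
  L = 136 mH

Step 1 — Angular frequency: ω = 2π·f = 2π·4700 = 2.953e+04 rad/s.
Step 2 — Component impedances:
  R: Z = R = 1310 Ω
  L: Z = jωL = j·2.953e+04·0.136 = 0 + j4016 Ω
Step 3 — Series combination: Z_total = R + L = 1310 + j4016 Ω = 4224∠71.9° Ω.
Step 4 — Power factor: PF = cos(φ) = Re(Z)/|Z| = 1310/4224 = 0.3101.
Step 5 — Type: Im(Z) = 4016 ⇒ lagging (phase φ = 71.9°).

PF = 0.3101 (lagging, φ = 71.9°)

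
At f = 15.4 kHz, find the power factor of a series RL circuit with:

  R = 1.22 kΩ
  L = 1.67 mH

Step 1 — Angular frequency: ω = 2π·f = 2π·1.54e+04 = 9.676e+04 rad/s.
Step 2 — Component impedances:
  R: Z = R = 1220 Ω
  L: Z = jωL = j·9.676e+04·0.00167 = 0 + j161.6 Ω
Step 3 — Series combination: Z_total = R + L = 1220 + j161.6 Ω = 1231∠7.5° Ω.
Step 4 — Power factor: PF = cos(φ) = Re(Z)/|Z| = 1220/1230.7 = 0.9913.
Step 5 — Type: Im(Z) = 161.6 ⇒ lagging (phase φ = 7.5°).

PF = 0.9913 (lagging, φ = 7.5°)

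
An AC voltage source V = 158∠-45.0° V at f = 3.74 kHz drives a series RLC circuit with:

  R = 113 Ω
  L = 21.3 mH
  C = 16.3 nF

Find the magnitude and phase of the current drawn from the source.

Step 1 — Angular frequency: ω = 2π·f = 2π·3740 = 2.35e+04 rad/s.
Step 2 — Component impedances:
  R: Z = R = 113 Ω
  L: Z = jωL = j·2.35e+04·0.0213 = 0 + j500.5 Ω
  C: Z = 1/(jωC) = -j/(ω·C) = 0 - j2611 Ω
Step 3 — Series combination: Z_total = R + L + C = 113 - j2110 Ω = 2113∠-86.9° Ω.
Step 4 — Source phasor: V = 158∠-45.0° V = 111.7 - j111.7 V.
Step 5 — Ohm's law: I = V / Z_total = (111.7 - j111.7) / (113 - j2110) = 0.05562 + j0.04997 A.
Step 6 — Convert to polar: |I| = 0.07477 A, ∠I = 41.9°.

I = 0.07477∠41.9° A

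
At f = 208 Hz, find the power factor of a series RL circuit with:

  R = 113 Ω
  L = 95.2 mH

Step 1 — Angular frequency: ω = 2π·f = 2π·208 = 1307 rad/s.
Step 2 — Component impedances:
  R: Z = R = 113 Ω
  L: Z = jωL = j·1307·0.0952 = 0 + j124.4 Ω
Step 3 — Series combination: Z_total = R + L = 113 + j124.4 Ω = 168.1∠47.8° Ω.
Step 4 — Power factor: PF = cos(φ) = Re(Z)/|Z| = 113/168.07 = 0.6723.
Step 5 — Type: Im(Z) = 124.4 ⇒ lagging (phase φ = 47.8°).

PF = 0.6723 (lagging, φ = 47.8°)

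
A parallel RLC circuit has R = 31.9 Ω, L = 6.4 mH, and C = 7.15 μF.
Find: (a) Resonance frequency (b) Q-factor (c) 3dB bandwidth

Step 1 — Resonance: ω₀ = 1/√(LC) = 1/√(0.0064·7.15e-06) = 4675 rad/s.
Step 2 — f₀ = ω₀/(2π) = 744 Hz.
Step 3 — Parallel Q: Q = R/(ω₀L) = 31.9/(4675·0.0064) = 1.066.
Step 4 — Bandwidth: Δω = ω₀/Q = 4384 rad/s; BW = Δω/(2π) = 697.8 Hz.

(a) f₀ = 744 Hz  (b) Q = 1.066  (c) BW = 697.8 Hz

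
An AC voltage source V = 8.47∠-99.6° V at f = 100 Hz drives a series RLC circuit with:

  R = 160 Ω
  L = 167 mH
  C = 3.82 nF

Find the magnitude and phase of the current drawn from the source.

Step 1 — Angular frequency: ω = 2π·f = 2π·100 = 628.3 rad/s.
Step 2 — Component impedances:
  R: Z = R = 160 Ω
  L: Z = jωL = j·628.3·0.167 = 0 + j104.9 Ω
  C: Z = 1/(jωC) = -j/(ω·C) = 0 - j4.166e+05 Ω
Step 3 — Series combination: Z_total = R + L + C = 160 - j4.165e+05 Ω = 4.165e+05∠-90.0° Ω.
Step 4 — Source phasor: V = 8.47∠-99.6° V = -1.413 - j8.351 V.
Step 5 — Ohm's law: I = V / Z_total = (-1.413 - j8.351) / (160 - j4.165e+05) = 2.005e-05 - j3.399e-06 A.
Step 6 — Convert to polar: |I| = 2.033e-05 A, ∠I = -9.6°.

I = 2.033e-05∠-9.6° A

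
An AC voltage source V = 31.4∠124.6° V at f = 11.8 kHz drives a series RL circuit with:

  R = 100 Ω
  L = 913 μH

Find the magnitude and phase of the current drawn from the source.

Step 1 — Angular frequency: ω = 2π·f = 2π·1.18e+04 = 7.414e+04 rad/s.
Step 2 — Component impedances:
  R: Z = R = 100 Ω
  L: Z = jωL = j·7.414e+04·0.000913 = 0 + j67.69 Ω
Step 3 — Series combination: Z_total = R + L = 100 + j67.69 Ω = 120.8∠34.1° Ω.
Step 4 — Source phasor: V = 31.4∠124.6° V = -17.83 + j25.85 V.
Step 5 — Ohm's law: I = V / Z_total = (-17.83 + j25.85) / (100 + j67.69) = -0.002294 + j0.26 A.
Step 6 — Convert to polar: |I| = 0.26 A, ∠I = 90.5°.

I = 0.26∠90.5° A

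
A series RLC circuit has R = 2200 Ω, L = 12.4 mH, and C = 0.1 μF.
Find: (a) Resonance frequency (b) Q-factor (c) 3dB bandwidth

Step 1 — Resonance condition Im(Z)=0 gives ω₀ = 1/√(LC).
Step 2 — ω₀ = 1/√(0.0124·1e-07) = 2.84e+04 rad/s.
Step 3 — f₀ = ω₀/(2π) = 4520 Hz.
Step 4 — Series Q: Q = ω₀L/R = 2.84e+04·0.0124/2200 = 0.1601.
Step 5 — 3dB bandwidth: Δω = ω₀/Q = 1.774e+05 rad/s; BW = Δω/(2π) = 2.824e+04 Hz.

(a) f₀ = 4520 Hz  (b) Q = 0.1601  (c) BW = 2.824e+04 Hz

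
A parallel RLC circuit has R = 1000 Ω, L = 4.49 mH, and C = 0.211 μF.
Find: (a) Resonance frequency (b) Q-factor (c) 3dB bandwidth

Step 1 — Resonance: ω₀ = 1/√(LC) = 1/√(0.00449·2.11e-07) = 3.249e+04 rad/s.
Step 2 — f₀ = ω₀/(2π) = 5171 Hz.
Step 3 — Parallel Q: Q = R/(ω₀L) = 1000/(3.249e+04·0.00449) = 6.855.
Step 4 — Bandwidth: Δω = ω₀/Q = 4739 rad/s; BW = Δω/(2π) = 754.3 Hz.

(a) f₀ = 5171 Hz  (b) Q = 6.855  (c) BW = 754.3 Hz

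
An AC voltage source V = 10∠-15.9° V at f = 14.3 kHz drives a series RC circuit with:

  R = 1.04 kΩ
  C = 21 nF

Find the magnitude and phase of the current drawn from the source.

Step 1 — Angular frequency: ω = 2π·f = 2π·1.43e+04 = 8.985e+04 rad/s.
Step 2 — Component impedances:
  R: Z = R = 1040 Ω
  C: Z = 1/(jωC) = -j/(ω·C) = 0 - j530 Ω
Step 3 — Series combination: Z_total = R + C = 1040 - j530 Ω = 1167∠-27.0° Ω.
Step 4 — Source phasor: V = 10∠-15.9° V = 9.617 - j2.74 V.
Step 5 — Ohm's law: I = V / Z_total = (9.617 - j2.74) / (1040 - j530) = 0.008407 + j0.00165 A.
Step 6 — Convert to polar: |I| = 0.008567 A, ∠I = 11.1°.

I = 0.008567∠11.1° A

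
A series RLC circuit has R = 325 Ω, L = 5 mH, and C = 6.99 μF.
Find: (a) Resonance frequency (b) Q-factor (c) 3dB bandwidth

Step 1 — Resonance: ω₀ = 1/√(LC) = 1/√(0.005·6.99e-06) = 5349 rad/s.
Step 2 — f₀ = ω₀/(2π) = 851.3 Hz.
Step 3 — Series Q: Q = ω₀L/R = 5349·0.005/325 = 0.08229.
Step 4 — Bandwidth: Δω = ω₀/Q = 6.5e+04 rad/s; BW = Δω/(2π) = 1.035e+04 Hz.

(a) f₀ = 851.3 Hz  (b) Q = 0.08229  (c) BW = 1.035e+04 Hz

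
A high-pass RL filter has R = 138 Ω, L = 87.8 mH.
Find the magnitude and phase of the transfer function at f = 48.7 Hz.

Step 1 — Angular frequency: ω = 2π·48.7 = 306 rad/s.
Step 2 — Transfer function: H(jω) = jωL/(R + jωL).
Step 3 — Numerator jωL = j·26.87; denominator R + jωL = 138 + j26.87.
Step 4 — H = 0.03652 + j0.1876.
Step 5 — Magnitude: |H| = 0.1911 (-14.4 dB); phase: φ = 79.0°.

|H| = 0.1911 (-14.4 dB), φ = 79.0°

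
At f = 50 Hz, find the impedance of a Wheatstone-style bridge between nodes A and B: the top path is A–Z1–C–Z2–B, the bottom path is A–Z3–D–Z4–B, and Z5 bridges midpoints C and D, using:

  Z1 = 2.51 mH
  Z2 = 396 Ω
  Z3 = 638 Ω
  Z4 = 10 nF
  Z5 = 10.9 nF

Step 1 — Angular frequency: ω = 2π·f = 2π·50 = 314.2 rad/s.
Step 2 — Component impedances:
  Z1: Z = jωL = j·314.2·0.00251 = 0 + j0.7885 Ω
  Z2: Z = R = 396 Ω
  Z3: Z = R = 638 Ω
  Z4: Z = 1/(jωC) = -j/(ω·C) = 0 - j3.183e+05 Ω
  Z5: Z = 1/(jωC) = -j/(ω·C) = 0 - j2.92e+05 Ω
Step 3 — Bridge requires nodal analysis (the Z5 bridge couples midpoints C and D, so the two paths cannot be reduced to a simple series/parallel combination). Setting node B to ground and injecting 1 A at node A, the 3-node admittance system at A, C, D solves to V_A = Z_AB = 396 + j0.2959 Ω = 396∠0.0° Ω.

Z = 396 + j0.2959 Ω = 396∠0.0° Ω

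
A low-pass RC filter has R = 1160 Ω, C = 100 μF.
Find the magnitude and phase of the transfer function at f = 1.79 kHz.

Step 1 — Angular frequency: ω = 2π·1790 = 1.125e+04 rad/s.
Step 2 — Transfer function: H(jω) = 1/(1 + jωRC).
Step 3 — Denominator: 1 + jωRC = 1 + j·1.125e+04·1160·0.0001 = 1 + j1305.
Step 4 — H = 5.875e-07 - j0.0007665.
Step 5 — Magnitude: |H| = 0.0007665 (-62.3 dB); phase: φ = -90.0°.

|H| = 0.0007665 (-62.3 dB), φ = -90.0°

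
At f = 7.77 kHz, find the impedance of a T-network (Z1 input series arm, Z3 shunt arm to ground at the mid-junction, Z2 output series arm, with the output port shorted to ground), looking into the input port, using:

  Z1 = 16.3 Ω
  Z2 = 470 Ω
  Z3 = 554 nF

Step 1 — Angular frequency: ω = 2π·f = 2π·7770 = 4.882e+04 rad/s.
Step 2 — Component impedances:
  Z1: Z = R = 16.3 Ω
  Z2: Z = R = 470 Ω
  Z3: Z = 1/(jωC) = -j/(ω·C) = 0 - j36.97 Ω
Step 3 — With the output port shorted to ground, the output series arm Z2 runs from the junction to ground; the shunt arm Z3 also runs from the junction to ground. They appear in parallel: Z3 || Z2 = 2.891 - j36.75 Ω.
Step 4 — Series with input arm Z1: Z_in = Z1 + (Z3 || Z2) = 19.19 - j36.75 Ω = 41.46∠-62.4° Ω.

Z = 19.19 - j36.75 Ω = 41.46∠-62.4° Ω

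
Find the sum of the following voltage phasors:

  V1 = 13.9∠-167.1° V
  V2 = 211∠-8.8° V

Step 1 — Convert each phasor to rectangular form:
  V1 = 13.9·(cos(-167.1°) + j·sin(-167.1°)) = -13.55 - j3.103 V
  V2 = 211·(cos(-8.8°) + j·sin(-8.8°)) = 208.5 - j32.28 V
Step 2 — Sum components: V_total = 195 - j35.38 V.
Step 3 — Convert to polar: |V_total| = 198.2 V, ∠V_total = -10.3°.

V_total = 198.2∠-10.3° V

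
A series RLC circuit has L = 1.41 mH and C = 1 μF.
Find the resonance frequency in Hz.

Step 1 — Resonance condition Im(Z)=0 gives ω₀ = 1/√(LC).
Step 2 — ω₀ = 1/√(0.00141·1e-06) = 2.663e+04 rad/s.
Step 3 — f₀ = ω₀/(2π) = 4238 Hz.

f₀ = 4238 Hz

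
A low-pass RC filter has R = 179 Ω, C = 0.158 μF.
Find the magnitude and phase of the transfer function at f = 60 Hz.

Step 1 — Angular frequency: ω = 2π·60 = 377 rad/s.
Step 2 — Transfer function: H(jω) = 1/(1 + jωRC).
Step 3 — Denominator: 1 + jωRC = 1 + j·377·179·1.58e-07 = 1 + j0.01066.
Step 4 — H = 0.9999 - j0.01066.
Step 5 — Magnitude: |H| = 0.9999 (-0.0 dB); phase: φ = -0.6°.

|H| = 0.9999 (-0.0 dB), φ = -0.6°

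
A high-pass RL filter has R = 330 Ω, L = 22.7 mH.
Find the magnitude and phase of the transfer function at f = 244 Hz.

Step 1 — Angular frequency: ω = 2π·244 = 1533 rad/s.
Step 2 — Transfer function: H(jω) = jωL/(R + jωL).
Step 3 — Numerator jωL = j·34.8; denominator R + jωL = 330 + j34.8.
Step 4 — H = 0.011 + j0.1043.
Step 5 — Magnitude: |H| = 0.1049 (-19.6 dB); phase: φ = 84.0°.

|H| = 0.1049 (-19.6 dB), φ = 84.0°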